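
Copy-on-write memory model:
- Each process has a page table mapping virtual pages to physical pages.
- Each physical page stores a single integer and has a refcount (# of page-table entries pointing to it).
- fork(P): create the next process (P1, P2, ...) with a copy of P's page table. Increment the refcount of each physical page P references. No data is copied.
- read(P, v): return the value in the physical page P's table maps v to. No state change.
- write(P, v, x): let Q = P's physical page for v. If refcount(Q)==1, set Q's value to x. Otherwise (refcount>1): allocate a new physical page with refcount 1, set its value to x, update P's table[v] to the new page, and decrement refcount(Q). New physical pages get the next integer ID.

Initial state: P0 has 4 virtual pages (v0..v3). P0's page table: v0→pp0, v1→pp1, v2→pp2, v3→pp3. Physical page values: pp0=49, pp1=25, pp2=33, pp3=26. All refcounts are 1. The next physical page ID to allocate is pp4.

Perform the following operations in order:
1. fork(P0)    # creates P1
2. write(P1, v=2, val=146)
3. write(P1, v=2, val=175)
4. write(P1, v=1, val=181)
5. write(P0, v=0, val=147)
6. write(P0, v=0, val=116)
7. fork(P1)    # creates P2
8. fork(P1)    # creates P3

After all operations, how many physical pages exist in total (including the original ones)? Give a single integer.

Answer: 7

Derivation:
Op 1: fork(P0) -> P1. 4 ppages; refcounts: pp0:2 pp1:2 pp2:2 pp3:2
Op 2: write(P1, v2, 146). refcount(pp2)=2>1 -> COPY to pp4. 5 ppages; refcounts: pp0:2 pp1:2 pp2:1 pp3:2 pp4:1
Op 3: write(P1, v2, 175). refcount(pp4)=1 -> write in place. 5 ppages; refcounts: pp0:2 pp1:2 pp2:1 pp3:2 pp4:1
Op 4: write(P1, v1, 181). refcount(pp1)=2>1 -> COPY to pp5. 6 ppages; refcounts: pp0:2 pp1:1 pp2:1 pp3:2 pp4:1 pp5:1
Op 5: write(P0, v0, 147). refcount(pp0)=2>1 -> COPY to pp6. 7 ppages; refcounts: pp0:1 pp1:1 pp2:1 pp3:2 pp4:1 pp5:1 pp6:1
Op 6: write(P0, v0, 116). refcount(pp6)=1 -> write in place. 7 ppages; refcounts: pp0:1 pp1:1 pp2:1 pp3:2 pp4:1 pp5:1 pp6:1
Op 7: fork(P1) -> P2. 7 ppages; refcounts: pp0:2 pp1:1 pp2:1 pp3:3 pp4:2 pp5:2 pp6:1
Op 8: fork(P1) -> P3. 7 ppages; refcounts: pp0:3 pp1:1 pp2:1 pp3:4 pp4:3 pp5:3 pp6:1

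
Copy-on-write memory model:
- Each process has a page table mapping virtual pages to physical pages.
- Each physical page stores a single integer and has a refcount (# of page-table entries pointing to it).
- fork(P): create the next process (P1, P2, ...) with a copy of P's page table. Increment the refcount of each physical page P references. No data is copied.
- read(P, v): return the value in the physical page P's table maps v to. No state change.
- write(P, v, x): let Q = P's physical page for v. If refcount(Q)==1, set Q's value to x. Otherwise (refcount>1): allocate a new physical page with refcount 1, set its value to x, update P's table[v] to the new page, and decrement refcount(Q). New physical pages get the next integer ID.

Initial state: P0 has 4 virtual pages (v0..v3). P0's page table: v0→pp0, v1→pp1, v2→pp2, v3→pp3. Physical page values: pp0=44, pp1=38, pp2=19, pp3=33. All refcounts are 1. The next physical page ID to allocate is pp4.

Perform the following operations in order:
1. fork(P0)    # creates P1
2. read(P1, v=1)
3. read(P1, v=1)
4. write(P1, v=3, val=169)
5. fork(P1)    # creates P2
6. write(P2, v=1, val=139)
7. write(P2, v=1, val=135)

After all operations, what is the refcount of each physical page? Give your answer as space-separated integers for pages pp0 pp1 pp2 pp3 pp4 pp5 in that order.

Op 1: fork(P0) -> P1. 4 ppages; refcounts: pp0:2 pp1:2 pp2:2 pp3:2
Op 2: read(P1, v1) -> 38. No state change.
Op 3: read(P1, v1) -> 38. No state change.
Op 4: write(P1, v3, 169). refcount(pp3)=2>1 -> COPY to pp4. 5 ppages; refcounts: pp0:2 pp1:2 pp2:2 pp3:1 pp4:1
Op 5: fork(P1) -> P2. 5 ppages; refcounts: pp0:3 pp1:3 pp2:3 pp3:1 pp4:2
Op 6: write(P2, v1, 139). refcount(pp1)=3>1 -> COPY to pp5. 6 ppages; refcounts: pp0:3 pp1:2 pp2:3 pp3:1 pp4:2 pp5:1
Op 7: write(P2, v1, 135). refcount(pp5)=1 -> write in place. 6 ppages; refcounts: pp0:3 pp1:2 pp2:3 pp3:1 pp4:2 pp5:1

Answer: 3 2 3 1 2 1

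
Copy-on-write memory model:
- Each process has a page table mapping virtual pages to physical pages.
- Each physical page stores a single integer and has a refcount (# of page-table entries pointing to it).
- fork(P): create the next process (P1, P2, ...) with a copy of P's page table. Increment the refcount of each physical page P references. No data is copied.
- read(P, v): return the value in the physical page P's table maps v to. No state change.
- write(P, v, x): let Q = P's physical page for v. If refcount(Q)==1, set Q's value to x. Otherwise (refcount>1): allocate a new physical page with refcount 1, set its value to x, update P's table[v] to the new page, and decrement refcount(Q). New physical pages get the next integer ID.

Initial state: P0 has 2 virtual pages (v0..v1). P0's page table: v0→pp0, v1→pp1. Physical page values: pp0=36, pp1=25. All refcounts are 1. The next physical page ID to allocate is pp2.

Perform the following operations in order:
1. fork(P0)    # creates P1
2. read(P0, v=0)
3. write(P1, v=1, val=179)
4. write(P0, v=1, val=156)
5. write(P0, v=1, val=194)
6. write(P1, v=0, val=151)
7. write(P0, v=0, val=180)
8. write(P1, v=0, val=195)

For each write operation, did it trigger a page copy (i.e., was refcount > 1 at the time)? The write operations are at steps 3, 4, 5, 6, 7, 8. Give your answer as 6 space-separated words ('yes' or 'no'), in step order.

Op 1: fork(P0) -> P1. 2 ppages; refcounts: pp0:2 pp1:2
Op 2: read(P0, v0) -> 36. No state change.
Op 3: write(P1, v1, 179). refcount(pp1)=2>1 -> COPY to pp2. 3 ppages; refcounts: pp0:2 pp1:1 pp2:1
Op 4: write(P0, v1, 156). refcount(pp1)=1 -> write in place. 3 ppages; refcounts: pp0:2 pp1:1 pp2:1
Op 5: write(P0, v1, 194). refcount(pp1)=1 -> write in place. 3 ppages; refcounts: pp0:2 pp1:1 pp2:1
Op 6: write(P1, v0, 151). refcount(pp0)=2>1 -> COPY to pp3. 4 ppages; refcounts: pp0:1 pp1:1 pp2:1 pp3:1
Op 7: write(P0, v0, 180). refcount(pp0)=1 -> write in place. 4 ppages; refcounts: pp0:1 pp1:1 pp2:1 pp3:1
Op 8: write(P1, v0, 195). refcount(pp3)=1 -> write in place. 4 ppages; refcounts: pp0:1 pp1:1 pp2:1 pp3:1

yes no no yes no no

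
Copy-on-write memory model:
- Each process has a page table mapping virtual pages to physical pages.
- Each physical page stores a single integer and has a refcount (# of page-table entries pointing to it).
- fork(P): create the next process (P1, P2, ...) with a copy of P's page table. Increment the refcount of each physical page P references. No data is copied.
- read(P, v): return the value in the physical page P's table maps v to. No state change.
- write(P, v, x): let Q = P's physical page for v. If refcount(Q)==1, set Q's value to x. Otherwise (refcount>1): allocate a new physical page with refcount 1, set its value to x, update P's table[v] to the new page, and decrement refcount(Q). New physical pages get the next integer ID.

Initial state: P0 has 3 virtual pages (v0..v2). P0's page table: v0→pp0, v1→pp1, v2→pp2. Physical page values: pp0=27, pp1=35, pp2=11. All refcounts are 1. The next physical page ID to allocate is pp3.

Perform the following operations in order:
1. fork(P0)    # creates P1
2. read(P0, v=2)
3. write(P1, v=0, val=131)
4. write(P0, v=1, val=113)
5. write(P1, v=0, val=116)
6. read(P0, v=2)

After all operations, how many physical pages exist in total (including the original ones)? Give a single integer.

Op 1: fork(P0) -> P1. 3 ppages; refcounts: pp0:2 pp1:2 pp2:2
Op 2: read(P0, v2) -> 11. No state change.
Op 3: write(P1, v0, 131). refcount(pp0)=2>1 -> COPY to pp3. 4 ppages; refcounts: pp0:1 pp1:2 pp2:2 pp3:1
Op 4: write(P0, v1, 113). refcount(pp1)=2>1 -> COPY to pp4. 5 ppages; refcounts: pp0:1 pp1:1 pp2:2 pp3:1 pp4:1
Op 5: write(P1, v0, 116). refcount(pp3)=1 -> write in place. 5 ppages; refcounts: pp0:1 pp1:1 pp2:2 pp3:1 pp4:1
Op 6: read(P0, v2) -> 11. No state change.

Answer: 5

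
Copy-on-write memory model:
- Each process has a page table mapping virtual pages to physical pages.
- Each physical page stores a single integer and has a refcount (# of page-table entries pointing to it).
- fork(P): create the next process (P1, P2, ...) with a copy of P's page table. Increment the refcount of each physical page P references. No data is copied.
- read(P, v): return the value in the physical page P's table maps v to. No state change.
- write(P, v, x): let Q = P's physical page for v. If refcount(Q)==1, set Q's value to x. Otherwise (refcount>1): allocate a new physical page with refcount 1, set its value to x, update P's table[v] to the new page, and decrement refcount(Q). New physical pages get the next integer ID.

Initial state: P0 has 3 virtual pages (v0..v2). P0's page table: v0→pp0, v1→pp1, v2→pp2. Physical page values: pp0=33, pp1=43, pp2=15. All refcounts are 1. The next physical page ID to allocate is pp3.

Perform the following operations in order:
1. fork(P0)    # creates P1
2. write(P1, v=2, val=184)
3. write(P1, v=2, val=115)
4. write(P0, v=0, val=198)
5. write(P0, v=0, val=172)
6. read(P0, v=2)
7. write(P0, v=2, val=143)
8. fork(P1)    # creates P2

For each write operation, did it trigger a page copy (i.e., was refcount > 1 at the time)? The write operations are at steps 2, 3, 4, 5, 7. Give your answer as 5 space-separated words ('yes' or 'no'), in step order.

Op 1: fork(P0) -> P1. 3 ppages; refcounts: pp0:2 pp1:2 pp2:2
Op 2: write(P1, v2, 184). refcount(pp2)=2>1 -> COPY to pp3. 4 ppages; refcounts: pp0:2 pp1:2 pp2:1 pp3:1
Op 3: write(P1, v2, 115). refcount(pp3)=1 -> write in place. 4 ppages; refcounts: pp0:2 pp1:2 pp2:1 pp3:1
Op 4: write(P0, v0, 198). refcount(pp0)=2>1 -> COPY to pp4. 5 ppages; refcounts: pp0:1 pp1:2 pp2:1 pp3:1 pp4:1
Op 5: write(P0, v0, 172). refcount(pp4)=1 -> write in place. 5 ppages; refcounts: pp0:1 pp1:2 pp2:1 pp3:1 pp4:1
Op 6: read(P0, v2) -> 15. No state change.
Op 7: write(P0, v2, 143). refcount(pp2)=1 -> write in place. 5 ppages; refcounts: pp0:1 pp1:2 pp2:1 pp3:1 pp4:1
Op 8: fork(P1) -> P2. 5 ppages; refcounts: pp0:2 pp1:3 pp2:1 pp3:2 pp4:1

yes no yes no no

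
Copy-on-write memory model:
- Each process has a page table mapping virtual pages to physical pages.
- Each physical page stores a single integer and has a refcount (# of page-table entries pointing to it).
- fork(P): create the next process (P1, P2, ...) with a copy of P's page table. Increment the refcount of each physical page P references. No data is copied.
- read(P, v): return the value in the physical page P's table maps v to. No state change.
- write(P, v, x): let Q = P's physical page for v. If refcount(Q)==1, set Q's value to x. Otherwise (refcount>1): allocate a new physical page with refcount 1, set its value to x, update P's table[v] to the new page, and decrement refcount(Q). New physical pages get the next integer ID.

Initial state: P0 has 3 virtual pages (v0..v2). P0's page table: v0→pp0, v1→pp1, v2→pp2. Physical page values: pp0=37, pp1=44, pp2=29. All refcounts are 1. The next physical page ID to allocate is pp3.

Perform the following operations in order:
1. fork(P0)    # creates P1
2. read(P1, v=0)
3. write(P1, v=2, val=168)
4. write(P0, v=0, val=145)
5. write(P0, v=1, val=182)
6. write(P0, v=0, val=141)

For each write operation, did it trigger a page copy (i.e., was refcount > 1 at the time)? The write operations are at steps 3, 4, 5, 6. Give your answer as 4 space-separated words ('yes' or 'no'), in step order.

Op 1: fork(P0) -> P1. 3 ppages; refcounts: pp0:2 pp1:2 pp2:2
Op 2: read(P1, v0) -> 37. No state change.
Op 3: write(P1, v2, 168). refcount(pp2)=2>1 -> COPY to pp3. 4 ppages; refcounts: pp0:2 pp1:2 pp2:1 pp3:1
Op 4: write(P0, v0, 145). refcount(pp0)=2>1 -> COPY to pp4. 5 ppages; refcounts: pp0:1 pp1:2 pp2:1 pp3:1 pp4:1
Op 5: write(P0, v1, 182). refcount(pp1)=2>1 -> COPY to pp5. 6 ppages; refcounts: pp0:1 pp1:1 pp2:1 pp3:1 pp4:1 pp5:1
Op 6: write(P0, v0, 141). refcount(pp4)=1 -> write in place. 6 ppages; refcounts: pp0:1 pp1:1 pp2:1 pp3:1 pp4:1 pp5:1

yes yes yes no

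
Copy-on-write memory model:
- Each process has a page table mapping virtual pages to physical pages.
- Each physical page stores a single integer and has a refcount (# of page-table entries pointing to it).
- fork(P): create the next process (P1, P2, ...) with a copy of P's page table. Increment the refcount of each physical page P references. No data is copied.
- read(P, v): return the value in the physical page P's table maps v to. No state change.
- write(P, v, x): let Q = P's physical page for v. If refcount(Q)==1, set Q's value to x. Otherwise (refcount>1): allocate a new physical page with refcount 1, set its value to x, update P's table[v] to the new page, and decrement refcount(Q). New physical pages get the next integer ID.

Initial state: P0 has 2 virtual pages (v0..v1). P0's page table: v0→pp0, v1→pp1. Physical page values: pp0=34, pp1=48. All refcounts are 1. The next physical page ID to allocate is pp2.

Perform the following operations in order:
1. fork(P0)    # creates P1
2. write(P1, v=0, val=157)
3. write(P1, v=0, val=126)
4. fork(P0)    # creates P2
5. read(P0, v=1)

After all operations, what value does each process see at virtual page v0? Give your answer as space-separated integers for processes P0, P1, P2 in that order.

Op 1: fork(P0) -> P1. 2 ppages; refcounts: pp0:2 pp1:2
Op 2: write(P1, v0, 157). refcount(pp0)=2>1 -> COPY to pp2. 3 ppages; refcounts: pp0:1 pp1:2 pp2:1
Op 3: write(P1, v0, 126). refcount(pp2)=1 -> write in place. 3 ppages; refcounts: pp0:1 pp1:2 pp2:1
Op 4: fork(P0) -> P2. 3 ppages; refcounts: pp0:2 pp1:3 pp2:1
Op 5: read(P0, v1) -> 48. No state change.
P0: v0 -> pp0 = 34
P1: v0 -> pp2 = 126
P2: v0 -> pp0 = 34

Answer: 34 126 34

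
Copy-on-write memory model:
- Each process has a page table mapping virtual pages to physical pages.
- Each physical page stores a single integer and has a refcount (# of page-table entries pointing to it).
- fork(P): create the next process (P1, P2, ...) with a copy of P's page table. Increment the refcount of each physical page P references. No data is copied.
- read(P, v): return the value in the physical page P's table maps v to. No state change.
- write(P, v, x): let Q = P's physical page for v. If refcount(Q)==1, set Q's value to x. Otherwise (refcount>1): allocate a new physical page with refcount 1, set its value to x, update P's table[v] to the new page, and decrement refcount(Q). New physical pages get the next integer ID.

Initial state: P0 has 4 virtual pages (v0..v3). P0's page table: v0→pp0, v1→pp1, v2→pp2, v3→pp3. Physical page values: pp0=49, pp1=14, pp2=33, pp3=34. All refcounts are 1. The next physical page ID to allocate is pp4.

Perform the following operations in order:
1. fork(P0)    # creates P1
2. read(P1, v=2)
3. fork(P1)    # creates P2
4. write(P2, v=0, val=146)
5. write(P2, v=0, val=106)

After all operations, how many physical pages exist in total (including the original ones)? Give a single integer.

Op 1: fork(P0) -> P1. 4 ppages; refcounts: pp0:2 pp1:2 pp2:2 pp3:2
Op 2: read(P1, v2) -> 33. No state change.
Op 3: fork(P1) -> P2. 4 ppages; refcounts: pp0:3 pp1:3 pp2:3 pp3:3
Op 4: write(P2, v0, 146). refcount(pp0)=3>1 -> COPY to pp4. 5 ppages; refcounts: pp0:2 pp1:3 pp2:3 pp3:3 pp4:1
Op 5: write(P2, v0, 106). refcount(pp4)=1 -> write in place. 5 ppages; refcounts: pp0:2 pp1:3 pp2:3 pp3:3 pp4:1

Answer: 5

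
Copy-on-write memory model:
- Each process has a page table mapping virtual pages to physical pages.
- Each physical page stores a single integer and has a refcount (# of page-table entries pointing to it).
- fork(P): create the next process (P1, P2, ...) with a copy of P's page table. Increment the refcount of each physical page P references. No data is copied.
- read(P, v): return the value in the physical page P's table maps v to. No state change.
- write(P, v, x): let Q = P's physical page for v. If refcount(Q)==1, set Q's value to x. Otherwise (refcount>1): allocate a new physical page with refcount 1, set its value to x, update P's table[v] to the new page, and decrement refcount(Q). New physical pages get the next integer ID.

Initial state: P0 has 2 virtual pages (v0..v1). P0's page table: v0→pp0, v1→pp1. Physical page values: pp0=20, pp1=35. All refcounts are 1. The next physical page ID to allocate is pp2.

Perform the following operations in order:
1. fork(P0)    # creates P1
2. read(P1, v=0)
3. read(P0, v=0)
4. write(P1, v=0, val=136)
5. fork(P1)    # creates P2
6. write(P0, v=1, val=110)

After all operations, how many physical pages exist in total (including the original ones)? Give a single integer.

Answer: 4

Derivation:
Op 1: fork(P0) -> P1. 2 ppages; refcounts: pp0:2 pp1:2
Op 2: read(P1, v0) -> 20. No state change.
Op 3: read(P0, v0) -> 20. No state change.
Op 4: write(P1, v0, 136). refcount(pp0)=2>1 -> COPY to pp2. 3 ppages; refcounts: pp0:1 pp1:2 pp2:1
Op 5: fork(P1) -> P2. 3 ppages; refcounts: pp0:1 pp1:3 pp2:2
Op 6: write(P0, v1, 110). refcount(pp1)=3>1 -> COPY to pp3. 4 ppages; refcounts: pp0:1 pp1:2 pp2:2 pp3:1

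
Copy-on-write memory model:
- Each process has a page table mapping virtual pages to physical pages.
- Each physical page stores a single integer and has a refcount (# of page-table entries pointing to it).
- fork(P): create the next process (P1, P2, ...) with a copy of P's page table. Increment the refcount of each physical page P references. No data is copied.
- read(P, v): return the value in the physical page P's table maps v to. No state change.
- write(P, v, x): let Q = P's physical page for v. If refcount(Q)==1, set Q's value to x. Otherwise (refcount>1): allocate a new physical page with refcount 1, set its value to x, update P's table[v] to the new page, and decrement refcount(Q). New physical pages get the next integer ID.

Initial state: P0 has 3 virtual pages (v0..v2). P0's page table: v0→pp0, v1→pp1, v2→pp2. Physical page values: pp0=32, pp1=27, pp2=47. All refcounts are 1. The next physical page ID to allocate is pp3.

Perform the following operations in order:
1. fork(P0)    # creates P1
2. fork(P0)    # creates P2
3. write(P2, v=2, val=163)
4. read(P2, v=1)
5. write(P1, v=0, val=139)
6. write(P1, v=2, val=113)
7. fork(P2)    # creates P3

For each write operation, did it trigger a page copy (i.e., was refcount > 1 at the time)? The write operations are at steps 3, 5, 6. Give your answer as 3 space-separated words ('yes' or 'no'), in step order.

Op 1: fork(P0) -> P1. 3 ppages; refcounts: pp0:2 pp1:2 pp2:2
Op 2: fork(P0) -> P2. 3 ppages; refcounts: pp0:3 pp1:3 pp2:3
Op 3: write(P2, v2, 163). refcount(pp2)=3>1 -> COPY to pp3. 4 ppages; refcounts: pp0:3 pp1:3 pp2:2 pp3:1
Op 4: read(P2, v1) -> 27. No state change.
Op 5: write(P1, v0, 139). refcount(pp0)=3>1 -> COPY to pp4. 5 ppages; refcounts: pp0:2 pp1:3 pp2:2 pp3:1 pp4:1
Op 6: write(P1, v2, 113). refcount(pp2)=2>1 -> COPY to pp5. 6 ppages; refcounts: pp0:2 pp1:3 pp2:1 pp3:1 pp4:1 pp5:1
Op 7: fork(P2) -> P3. 6 ppages; refcounts: pp0:3 pp1:4 pp2:1 pp3:2 pp4:1 pp5:1

yes yes yes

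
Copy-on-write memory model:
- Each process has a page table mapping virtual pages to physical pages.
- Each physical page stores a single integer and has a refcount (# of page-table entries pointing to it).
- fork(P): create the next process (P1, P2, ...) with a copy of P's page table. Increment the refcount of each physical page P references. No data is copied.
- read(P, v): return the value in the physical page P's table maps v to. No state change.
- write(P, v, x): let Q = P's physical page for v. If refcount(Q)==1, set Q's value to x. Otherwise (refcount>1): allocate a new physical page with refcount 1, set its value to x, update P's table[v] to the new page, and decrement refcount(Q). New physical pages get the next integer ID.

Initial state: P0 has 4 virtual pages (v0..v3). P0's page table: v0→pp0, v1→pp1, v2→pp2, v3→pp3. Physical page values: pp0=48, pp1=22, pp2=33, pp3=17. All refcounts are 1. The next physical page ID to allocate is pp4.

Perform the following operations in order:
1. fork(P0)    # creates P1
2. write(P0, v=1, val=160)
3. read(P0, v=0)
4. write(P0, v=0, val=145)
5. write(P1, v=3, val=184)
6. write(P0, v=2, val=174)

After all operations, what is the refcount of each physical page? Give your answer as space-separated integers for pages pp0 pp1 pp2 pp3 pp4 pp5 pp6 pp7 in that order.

Op 1: fork(P0) -> P1. 4 ppages; refcounts: pp0:2 pp1:2 pp2:2 pp3:2
Op 2: write(P0, v1, 160). refcount(pp1)=2>1 -> COPY to pp4. 5 ppages; refcounts: pp0:2 pp1:1 pp2:2 pp3:2 pp4:1
Op 3: read(P0, v0) -> 48. No state change.
Op 4: write(P0, v0, 145). refcount(pp0)=2>1 -> COPY to pp5. 6 ppages; refcounts: pp0:1 pp1:1 pp2:2 pp3:2 pp4:1 pp5:1
Op 5: write(P1, v3, 184). refcount(pp3)=2>1 -> COPY to pp6. 7 ppages; refcounts: pp0:1 pp1:1 pp2:2 pp3:1 pp4:1 pp5:1 pp6:1
Op 6: write(P0, v2, 174). refcount(pp2)=2>1 -> COPY to pp7. 8 ppages; refcounts: pp0:1 pp1:1 pp2:1 pp3:1 pp4:1 pp5:1 pp6:1 pp7:1

Answer: 1 1 1 1 1 1 1 1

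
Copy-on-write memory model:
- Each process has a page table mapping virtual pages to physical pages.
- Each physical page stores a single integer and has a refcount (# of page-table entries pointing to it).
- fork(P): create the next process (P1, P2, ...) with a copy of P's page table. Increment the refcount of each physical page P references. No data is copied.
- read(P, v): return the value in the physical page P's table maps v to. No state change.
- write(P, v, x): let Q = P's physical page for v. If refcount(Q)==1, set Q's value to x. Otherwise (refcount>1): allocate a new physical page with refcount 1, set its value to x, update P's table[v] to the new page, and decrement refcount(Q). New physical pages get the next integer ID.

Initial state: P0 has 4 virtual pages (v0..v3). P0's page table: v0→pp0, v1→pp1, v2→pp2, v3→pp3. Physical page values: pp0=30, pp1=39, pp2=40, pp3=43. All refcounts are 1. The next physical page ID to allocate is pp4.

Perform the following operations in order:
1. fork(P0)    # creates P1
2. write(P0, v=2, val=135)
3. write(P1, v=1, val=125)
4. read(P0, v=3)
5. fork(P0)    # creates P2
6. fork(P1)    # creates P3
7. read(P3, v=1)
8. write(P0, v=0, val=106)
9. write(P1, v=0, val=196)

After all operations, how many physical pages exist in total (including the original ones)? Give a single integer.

Op 1: fork(P0) -> P1. 4 ppages; refcounts: pp0:2 pp1:2 pp2:2 pp3:2
Op 2: write(P0, v2, 135). refcount(pp2)=2>1 -> COPY to pp4. 5 ppages; refcounts: pp0:2 pp1:2 pp2:1 pp3:2 pp4:1
Op 3: write(P1, v1, 125). refcount(pp1)=2>1 -> COPY to pp5. 6 ppages; refcounts: pp0:2 pp1:1 pp2:1 pp3:2 pp4:1 pp5:1
Op 4: read(P0, v3) -> 43. No state change.
Op 5: fork(P0) -> P2. 6 ppages; refcounts: pp0:3 pp1:2 pp2:1 pp3:3 pp4:2 pp5:1
Op 6: fork(P1) -> P3. 6 ppages; refcounts: pp0:4 pp1:2 pp2:2 pp3:4 pp4:2 pp5:2
Op 7: read(P3, v1) -> 125. No state change.
Op 8: write(P0, v0, 106). refcount(pp0)=4>1 -> COPY to pp6. 7 ppages; refcounts: pp0:3 pp1:2 pp2:2 pp3:4 pp4:2 pp5:2 pp6:1
Op 9: write(P1, v0, 196). refcount(pp0)=3>1 -> COPY to pp7. 8 ppages; refcounts: pp0:2 pp1:2 pp2:2 pp3:4 pp4:2 pp5:2 pp6:1 pp7:1

Answer: 8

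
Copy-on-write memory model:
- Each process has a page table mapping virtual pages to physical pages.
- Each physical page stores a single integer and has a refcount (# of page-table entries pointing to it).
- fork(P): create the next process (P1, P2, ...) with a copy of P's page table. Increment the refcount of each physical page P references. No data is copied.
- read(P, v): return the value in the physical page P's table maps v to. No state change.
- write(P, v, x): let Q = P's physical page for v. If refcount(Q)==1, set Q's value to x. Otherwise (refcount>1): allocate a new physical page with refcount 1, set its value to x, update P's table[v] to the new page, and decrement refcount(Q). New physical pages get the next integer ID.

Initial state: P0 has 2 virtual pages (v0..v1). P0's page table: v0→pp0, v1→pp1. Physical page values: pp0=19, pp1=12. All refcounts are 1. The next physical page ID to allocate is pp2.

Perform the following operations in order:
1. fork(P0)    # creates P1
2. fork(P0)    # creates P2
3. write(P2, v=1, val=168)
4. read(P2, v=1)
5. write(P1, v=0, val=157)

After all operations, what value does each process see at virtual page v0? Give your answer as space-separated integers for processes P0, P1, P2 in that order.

Answer: 19 157 19

Derivation:
Op 1: fork(P0) -> P1. 2 ppages; refcounts: pp0:2 pp1:2
Op 2: fork(P0) -> P2. 2 ppages; refcounts: pp0:3 pp1:3
Op 3: write(P2, v1, 168). refcount(pp1)=3>1 -> COPY to pp2. 3 ppages; refcounts: pp0:3 pp1:2 pp2:1
Op 4: read(P2, v1) -> 168. No state change.
Op 5: write(P1, v0, 157). refcount(pp0)=3>1 -> COPY to pp3. 4 ppages; refcounts: pp0:2 pp1:2 pp2:1 pp3:1
P0: v0 -> pp0 = 19
P1: v0 -> pp3 = 157
P2: v0 -> pp0 = 19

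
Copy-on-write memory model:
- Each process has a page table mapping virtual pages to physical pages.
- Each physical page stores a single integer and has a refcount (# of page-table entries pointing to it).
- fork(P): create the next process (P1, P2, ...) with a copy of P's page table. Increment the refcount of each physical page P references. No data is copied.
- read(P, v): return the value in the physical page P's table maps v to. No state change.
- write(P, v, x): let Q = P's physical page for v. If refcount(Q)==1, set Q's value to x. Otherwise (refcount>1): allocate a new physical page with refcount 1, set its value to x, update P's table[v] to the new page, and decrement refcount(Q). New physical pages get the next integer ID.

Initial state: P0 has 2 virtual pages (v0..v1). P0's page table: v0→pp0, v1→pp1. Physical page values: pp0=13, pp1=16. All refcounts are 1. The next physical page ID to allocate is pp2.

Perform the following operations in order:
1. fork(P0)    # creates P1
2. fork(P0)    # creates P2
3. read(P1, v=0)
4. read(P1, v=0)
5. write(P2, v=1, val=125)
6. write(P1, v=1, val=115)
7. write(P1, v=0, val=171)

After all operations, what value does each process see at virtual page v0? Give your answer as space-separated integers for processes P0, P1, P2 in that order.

Op 1: fork(P0) -> P1. 2 ppages; refcounts: pp0:2 pp1:2
Op 2: fork(P0) -> P2. 2 ppages; refcounts: pp0:3 pp1:3
Op 3: read(P1, v0) -> 13. No state change.
Op 4: read(P1, v0) -> 13. No state change.
Op 5: write(P2, v1, 125). refcount(pp1)=3>1 -> COPY to pp2. 3 ppages; refcounts: pp0:3 pp1:2 pp2:1
Op 6: write(P1, v1, 115). refcount(pp1)=2>1 -> COPY to pp3. 4 ppages; refcounts: pp0:3 pp1:1 pp2:1 pp3:1
Op 7: write(P1, v0, 171). refcount(pp0)=3>1 -> COPY to pp4. 5 ppages; refcounts: pp0:2 pp1:1 pp2:1 pp3:1 pp4:1
P0: v0 -> pp0 = 13
P1: v0 -> pp4 = 171
P2: v0 -> pp0 = 13

Answer: 13 171 13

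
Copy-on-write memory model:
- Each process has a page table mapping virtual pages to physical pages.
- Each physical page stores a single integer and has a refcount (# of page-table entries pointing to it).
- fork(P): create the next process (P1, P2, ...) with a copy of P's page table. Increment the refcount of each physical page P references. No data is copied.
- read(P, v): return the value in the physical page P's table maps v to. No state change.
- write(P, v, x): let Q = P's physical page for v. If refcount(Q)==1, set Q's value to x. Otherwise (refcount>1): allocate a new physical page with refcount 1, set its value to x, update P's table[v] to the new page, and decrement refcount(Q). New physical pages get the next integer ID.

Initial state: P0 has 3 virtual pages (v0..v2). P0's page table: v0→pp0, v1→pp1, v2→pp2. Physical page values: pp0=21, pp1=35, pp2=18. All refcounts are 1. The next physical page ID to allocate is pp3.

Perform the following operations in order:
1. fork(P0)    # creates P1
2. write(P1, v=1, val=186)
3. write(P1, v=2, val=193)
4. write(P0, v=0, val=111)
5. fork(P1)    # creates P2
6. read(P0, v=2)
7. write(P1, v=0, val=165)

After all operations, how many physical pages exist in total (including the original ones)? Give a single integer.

Op 1: fork(P0) -> P1. 3 ppages; refcounts: pp0:2 pp1:2 pp2:2
Op 2: write(P1, v1, 186). refcount(pp1)=2>1 -> COPY to pp3. 4 ppages; refcounts: pp0:2 pp1:1 pp2:2 pp3:1
Op 3: write(P1, v2, 193). refcount(pp2)=2>1 -> COPY to pp4. 5 ppages; refcounts: pp0:2 pp1:1 pp2:1 pp3:1 pp4:1
Op 4: write(P0, v0, 111). refcount(pp0)=2>1 -> COPY to pp5. 6 ppages; refcounts: pp0:1 pp1:1 pp2:1 pp3:1 pp4:1 pp5:1
Op 5: fork(P1) -> P2. 6 ppages; refcounts: pp0:2 pp1:1 pp2:1 pp3:2 pp4:2 pp5:1
Op 6: read(P0, v2) -> 18. No state change.
Op 7: write(P1, v0, 165). refcount(pp0)=2>1 -> COPY to pp6. 7 ppages; refcounts: pp0:1 pp1:1 pp2:1 pp3:2 pp4:2 pp5:1 pp6:1

Answer: 7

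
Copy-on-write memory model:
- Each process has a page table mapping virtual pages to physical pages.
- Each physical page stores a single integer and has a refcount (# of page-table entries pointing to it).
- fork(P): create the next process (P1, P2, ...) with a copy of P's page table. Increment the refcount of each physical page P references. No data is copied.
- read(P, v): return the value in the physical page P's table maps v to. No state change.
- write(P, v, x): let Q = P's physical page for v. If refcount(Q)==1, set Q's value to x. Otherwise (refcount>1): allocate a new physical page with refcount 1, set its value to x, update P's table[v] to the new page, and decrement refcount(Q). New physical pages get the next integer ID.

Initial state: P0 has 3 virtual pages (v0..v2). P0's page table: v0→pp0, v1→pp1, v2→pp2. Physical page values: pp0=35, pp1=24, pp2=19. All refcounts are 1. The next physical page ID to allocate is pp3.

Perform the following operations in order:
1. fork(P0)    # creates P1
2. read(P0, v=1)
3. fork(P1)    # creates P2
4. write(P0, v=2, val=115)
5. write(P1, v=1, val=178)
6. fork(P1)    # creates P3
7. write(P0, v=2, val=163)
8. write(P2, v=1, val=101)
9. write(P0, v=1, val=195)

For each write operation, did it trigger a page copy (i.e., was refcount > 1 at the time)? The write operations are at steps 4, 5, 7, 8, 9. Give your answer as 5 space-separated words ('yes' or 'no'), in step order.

Op 1: fork(P0) -> P1. 3 ppages; refcounts: pp0:2 pp1:2 pp2:2
Op 2: read(P0, v1) -> 24. No state change.
Op 3: fork(P1) -> P2. 3 ppages; refcounts: pp0:3 pp1:3 pp2:3
Op 4: write(P0, v2, 115). refcount(pp2)=3>1 -> COPY to pp3. 4 ppages; refcounts: pp0:3 pp1:3 pp2:2 pp3:1
Op 5: write(P1, v1, 178). refcount(pp1)=3>1 -> COPY to pp4. 5 ppages; refcounts: pp0:3 pp1:2 pp2:2 pp3:1 pp4:1
Op 6: fork(P1) -> P3. 5 ppages; refcounts: pp0:4 pp1:2 pp2:3 pp3:1 pp4:2
Op 7: write(P0, v2, 163). refcount(pp3)=1 -> write in place. 5 ppages; refcounts: pp0:4 pp1:2 pp2:3 pp3:1 pp4:2
Op 8: write(P2, v1, 101). refcount(pp1)=2>1 -> COPY to pp5. 6 ppages; refcounts: pp0:4 pp1:1 pp2:3 pp3:1 pp4:2 pp5:1
Op 9: write(P0, v1, 195). refcount(pp1)=1 -> write in place. 6 ppages; refcounts: pp0:4 pp1:1 pp2:3 pp3:1 pp4:2 pp5:1

yes yes no yes no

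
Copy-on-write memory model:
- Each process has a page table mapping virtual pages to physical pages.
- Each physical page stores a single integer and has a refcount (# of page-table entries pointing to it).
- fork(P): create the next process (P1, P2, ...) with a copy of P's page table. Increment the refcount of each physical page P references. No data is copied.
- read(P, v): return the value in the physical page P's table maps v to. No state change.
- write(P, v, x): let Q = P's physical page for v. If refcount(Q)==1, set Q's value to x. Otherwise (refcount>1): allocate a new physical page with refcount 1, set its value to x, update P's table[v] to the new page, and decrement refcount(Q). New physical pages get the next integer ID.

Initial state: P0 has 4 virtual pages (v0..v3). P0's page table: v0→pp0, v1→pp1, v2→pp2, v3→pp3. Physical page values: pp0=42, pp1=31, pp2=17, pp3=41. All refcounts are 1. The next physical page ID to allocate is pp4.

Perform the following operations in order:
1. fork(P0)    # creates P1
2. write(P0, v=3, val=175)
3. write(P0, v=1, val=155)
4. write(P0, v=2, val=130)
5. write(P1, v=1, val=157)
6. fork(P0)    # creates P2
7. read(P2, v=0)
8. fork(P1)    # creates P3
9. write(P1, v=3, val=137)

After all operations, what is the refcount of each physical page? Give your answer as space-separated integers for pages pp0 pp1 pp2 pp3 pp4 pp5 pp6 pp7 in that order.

Op 1: fork(P0) -> P1. 4 ppages; refcounts: pp0:2 pp1:2 pp2:2 pp3:2
Op 2: write(P0, v3, 175). refcount(pp3)=2>1 -> COPY to pp4. 5 ppages; refcounts: pp0:2 pp1:2 pp2:2 pp3:1 pp4:1
Op 3: write(P0, v1, 155). refcount(pp1)=2>1 -> COPY to pp5. 6 ppages; refcounts: pp0:2 pp1:1 pp2:2 pp3:1 pp4:1 pp5:1
Op 4: write(P0, v2, 130). refcount(pp2)=2>1 -> COPY to pp6. 7 ppages; refcounts: pp0:2 pp1:1 pp2:1 pp3:1 pp4:1 pp5:1 pp6:1
Op 5: write(P1, v1, 157). refcount(pp1)=1 -> write in place. 7 ppages; refcounts: pp0:2 pp1:1 pp2:1 pp3:1 pp4:1 pp5:1 pp6:1
Op 6: fork(P0) -> P2. 7 ppages; refcounts: pp0:3 pp1:1 pp2:1 pp3:1 pp4:2 pp5:2 pp6:2
Op 7: read(P2, v0) -> 42. No state change.
Op 8: fork(P1) -> P3. 7 ppages; refcounts: pp0:4 pp1:2 pp2:2 pp3:2 pp4:2 pp5:2 pp6:2
Op 9: write(P1, v3, 137). refcount(pp3)=2>1 -> COPY to pp7. 8 ppages; refcounts: pp0:4 pp1:2 pp2:2 pp3:1 pp4:2 pp5:2 pp6:2 pp7:1

Answer: 4 2 2 1 2 2 2 1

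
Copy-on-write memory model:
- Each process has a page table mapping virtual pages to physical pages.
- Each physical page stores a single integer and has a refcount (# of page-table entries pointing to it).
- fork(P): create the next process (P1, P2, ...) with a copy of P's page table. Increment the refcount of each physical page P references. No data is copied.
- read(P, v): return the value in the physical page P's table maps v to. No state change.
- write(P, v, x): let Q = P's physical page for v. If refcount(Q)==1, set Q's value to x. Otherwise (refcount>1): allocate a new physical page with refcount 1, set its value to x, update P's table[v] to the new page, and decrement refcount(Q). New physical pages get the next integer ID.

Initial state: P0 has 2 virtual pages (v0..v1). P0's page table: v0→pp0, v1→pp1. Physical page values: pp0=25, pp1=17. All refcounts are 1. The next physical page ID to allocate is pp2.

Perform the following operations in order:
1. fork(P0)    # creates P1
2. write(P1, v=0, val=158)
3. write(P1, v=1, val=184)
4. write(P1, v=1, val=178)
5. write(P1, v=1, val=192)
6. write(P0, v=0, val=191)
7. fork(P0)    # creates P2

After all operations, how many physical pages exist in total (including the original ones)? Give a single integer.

Answer: 4

Derivation:
Op 1: fork(P0) -> P1. 2 ppages; refcounts: pp0:2 pp1:2
Op 2: write(P1, v0, 158). refcount(pp0)=2>1 -> COPY to pp2. 3 ppages; refcounts: pp0:1 pp1:2 pp2:1
Op 3: write(P1, v1, 184). refcount(pp1)=2>1 -> COPY to pp3. 4 ppages; refcounts: pp0:1 pp1:1 pp2:1 pp3:1
Op 4: write(P1, v1, 178). refcount(pp3)=1 -> write in place. 4 ppages; refcounts: pp0:1 pp1:1 pp2:1 pp3:1
Op 5: write(P1, v1, 192). refcount(pp3)=1 -> write in place. 4 ppages; refcounts: pp0:1 pp1:1 pp2:1 pp3:1
Op 6: write(P0, v0, 191). refcount(pp0)=1 -> write in place. 4 ppages; refcounts: pp0:1 pp1:1 pp2:1 pp3:1
Op 7: fork(P0) -> P2. 4 ppages; refcounts: pp0:2 pp1:2 pp2:1 pp3:1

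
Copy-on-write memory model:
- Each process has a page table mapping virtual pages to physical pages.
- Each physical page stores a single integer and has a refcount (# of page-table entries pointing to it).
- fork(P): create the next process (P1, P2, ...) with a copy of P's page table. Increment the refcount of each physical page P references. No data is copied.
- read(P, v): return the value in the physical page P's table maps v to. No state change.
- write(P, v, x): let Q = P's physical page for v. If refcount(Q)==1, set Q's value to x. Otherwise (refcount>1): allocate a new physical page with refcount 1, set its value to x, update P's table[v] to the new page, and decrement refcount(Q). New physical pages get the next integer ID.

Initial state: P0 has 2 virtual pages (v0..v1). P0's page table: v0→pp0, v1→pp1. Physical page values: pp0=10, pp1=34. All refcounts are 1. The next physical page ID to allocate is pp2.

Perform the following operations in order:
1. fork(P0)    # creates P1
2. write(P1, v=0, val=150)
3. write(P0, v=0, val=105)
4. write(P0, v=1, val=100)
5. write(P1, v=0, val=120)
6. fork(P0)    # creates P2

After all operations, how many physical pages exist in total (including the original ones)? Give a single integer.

Answer: 4

Derivation:
Op 1: fork(P0) -> P1. 2 ppages; refcounts: pp0:2 pp1:2
Op 2: write(P1, v0, 150). refcount(pp0)=2>1 -> COPY to pp2. 3 ppages; refcounts: pp0:1 pp1:2 pp2:1
Op 3: write(P0, v0, 105). refcount(pp0)=1 -> write in place. 3 ppages; refcounts: pp0:1 pp1:2 pp2:1
Op 4: write(P0, v1, 100). refcount(pp1)=2>1 -> COPY to pp3. 4 ppages; refcounts: pp0:1 pp1:1 pp2:1 pp3:1
Op 5: write(P1, v0, 120). refcount(pp2)=1 -> write in place. 4 ppages; refcounts: pp0:1 pp1:1 pp2:1 pp3:1
Op 6: fork(P0) -> P2. 4 ppages; refcounts: pp0:2 pp1:1 pp2:1 pp3:2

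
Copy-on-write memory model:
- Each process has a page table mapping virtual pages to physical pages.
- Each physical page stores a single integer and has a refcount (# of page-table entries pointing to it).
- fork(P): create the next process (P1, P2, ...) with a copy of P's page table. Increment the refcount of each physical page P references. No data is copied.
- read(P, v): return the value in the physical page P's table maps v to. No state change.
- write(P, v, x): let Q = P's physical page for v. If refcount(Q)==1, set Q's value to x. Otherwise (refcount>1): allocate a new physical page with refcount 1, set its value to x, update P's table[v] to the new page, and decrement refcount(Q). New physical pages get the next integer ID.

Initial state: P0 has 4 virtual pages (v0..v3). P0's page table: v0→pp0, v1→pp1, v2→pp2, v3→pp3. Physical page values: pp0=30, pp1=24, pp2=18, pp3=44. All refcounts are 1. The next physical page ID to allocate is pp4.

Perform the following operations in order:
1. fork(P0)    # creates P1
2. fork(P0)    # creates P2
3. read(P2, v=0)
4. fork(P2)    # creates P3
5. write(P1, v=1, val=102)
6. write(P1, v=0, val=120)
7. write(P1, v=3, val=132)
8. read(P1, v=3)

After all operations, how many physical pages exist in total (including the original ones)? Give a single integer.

Answer: 7

Derivation:
Op 1: fork(P0) -> P1. 4 ppages; refcounts: pp0:2 pp1:2 pp2:2 pp3:2
Op 2: fork(P0) -> P2. 4 ppages; refcounts: pp0:3 pp1:3 pp2:3 pp3:3
Op 3: read(P2, v0) -> 30. No state change.
Op 4: fork(P2) -> P3. 4 ppages; refcounts: pp0:4 pp1:4 pp2:4 pp3:4
Op 5: write(P1, v1, 102). refcount(pp1)=4>1 -> COPY to pp4. 5 ppages; refcounts: pp0:4 pp1:3 pp2:4 pp3:4 pp4:1
Op 6: write(P1, v0, 120). refcount(pp0)=4>1 -> COPY to pp5. 6 ppages; refcounts: pp0:3 pp1:3 pp2:4 pp3:4 pp4:1 pp5:1
Op 7: write(P1, v3, 132). refcount(pp3)=4>1 -> COPY to pp6. 7 ppages; refcounts: pp0:3 pp1:3 pp2:4 pp3:3 pp4:1 pp5:1 pp6:1
Op 8: read(P1, v3) -> 132. No state change.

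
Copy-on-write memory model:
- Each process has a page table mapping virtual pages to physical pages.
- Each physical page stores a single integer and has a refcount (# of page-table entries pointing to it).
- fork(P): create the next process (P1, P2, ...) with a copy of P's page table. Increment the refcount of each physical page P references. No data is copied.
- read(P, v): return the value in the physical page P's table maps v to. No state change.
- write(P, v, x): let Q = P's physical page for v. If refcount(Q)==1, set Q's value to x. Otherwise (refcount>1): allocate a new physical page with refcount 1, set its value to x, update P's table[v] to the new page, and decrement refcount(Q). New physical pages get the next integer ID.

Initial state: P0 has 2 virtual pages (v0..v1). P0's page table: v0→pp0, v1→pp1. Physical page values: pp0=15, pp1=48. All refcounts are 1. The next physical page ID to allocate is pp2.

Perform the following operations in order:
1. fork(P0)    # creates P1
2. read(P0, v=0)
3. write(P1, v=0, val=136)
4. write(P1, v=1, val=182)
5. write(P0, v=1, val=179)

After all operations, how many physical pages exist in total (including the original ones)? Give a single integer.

Answer: 4

Derivation:
Op 1: fork(P0) -> P1. 2 ppages; refcounts: pp0:2 pp1:2
Op 2: read(P0, v0) -> 15. No state change.
Op 3: write(P1, v0, 136). refcount(pp0)=2>1 -> COPY to pp2. 3 ppages; refcounts: pp0:1 pp1:2 pp2:1
Op 4: write(P1, v1, 182). refcount(pp1)=2>1 -> COPY to pp3. 4 ppages; refcounts: pp0:1 pp1:1 pp2:1 pp3:1
Op 5: write(P0, v1, 179). refcount(pp1)=1 -> write in place. 4 ppages; refcounts: pp0:1 pp1:1 pp2:1 pp3:1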